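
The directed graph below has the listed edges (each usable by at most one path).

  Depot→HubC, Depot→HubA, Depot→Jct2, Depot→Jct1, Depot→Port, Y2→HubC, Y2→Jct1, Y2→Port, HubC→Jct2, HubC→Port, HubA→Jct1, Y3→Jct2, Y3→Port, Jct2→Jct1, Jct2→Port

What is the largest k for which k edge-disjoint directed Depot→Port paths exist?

Assign every edge capacity 1; by Menger, the answer equals the max flow.
Path Depot→Port (+1); total 1.
Path Depot→HubC→Port (+1); total 2.
Path Depot→Jct2→Port (+1); total 3.
No residual Depot→Port path; max flow = 3.
Certifying cut of size 3: {Depot→HubC, Depot→Jct2, Depot→Port}.

3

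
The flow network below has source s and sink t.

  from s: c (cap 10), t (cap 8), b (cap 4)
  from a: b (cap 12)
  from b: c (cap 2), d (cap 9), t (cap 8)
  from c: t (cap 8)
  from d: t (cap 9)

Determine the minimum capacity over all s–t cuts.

Augment s→t: bottleneck 8, flow now 8.
Augment s→b→t: bottleneck 4, flow now 12.
Augment s→c→t: bottleneck 8, flow now 20.
No augmenting path remains; maximum flow = 20.
By max-flow min-cut, the minimum cut capacity equals the max flow.
In the residual graph, reachable from s: {s, c}.
Min-cut edges: s→b (4), s→t (8), c→t (8); capacity 4 + 8 + 8 = 20.

20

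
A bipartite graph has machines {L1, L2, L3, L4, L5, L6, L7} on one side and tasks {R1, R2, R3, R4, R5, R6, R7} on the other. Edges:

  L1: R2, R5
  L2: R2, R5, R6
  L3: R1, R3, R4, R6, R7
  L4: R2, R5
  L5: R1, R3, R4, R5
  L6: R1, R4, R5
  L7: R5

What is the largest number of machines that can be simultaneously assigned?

6

Unit-capacity flow: source→left, listed edges, right→sink; max matching = max flow.
Augmenting path L1→R2 (+1); matched 1.
Augmenting path L2→R5 (+1); matched 2.
Augmenting path L3→R1 (+1); matched 3.
Augmenting path L5→R3 (+1); matched 4.
Augmenting path L6→R4 (+1); matched 5.
Augmenting path L4→R5→L2→R6 (+1); matched 6.
No augmenting path remains; maximum matching = 6.
König certificate: {L2, L3, L5, L6, R2, R5} is a vertex cover of size 6 (every listed pair touches it), so no matching can be larger.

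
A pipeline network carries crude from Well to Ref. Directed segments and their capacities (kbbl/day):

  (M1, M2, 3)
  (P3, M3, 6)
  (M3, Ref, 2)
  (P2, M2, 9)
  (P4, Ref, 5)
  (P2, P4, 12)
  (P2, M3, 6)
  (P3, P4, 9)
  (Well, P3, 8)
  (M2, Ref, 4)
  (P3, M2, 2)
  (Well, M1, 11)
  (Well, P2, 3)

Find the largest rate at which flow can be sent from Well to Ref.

11

Augment Well→P2→P4→Ref: bottleneck 3, flow now 3.
Augment Well→P3→P4→Ref: bottleneck 2, flow now 5.
Augment Well→P3→M2→Ref: bottleneck 2, flow now 7.
Augment Well→P3→M3→Ref: bottleneck 2, flow now 9.
Augment Well→M1→M2→Ref: bottleneck 2, flow now 11.
No augmenting path remains; maximum flow = 11.
In the residual graph, reachable from Well: {Well, P2, P3, M1, P4, M2, M3}.
Min-cut edges: P4→Ref (5), M2→Ref (4), M3→Ref (2); capacity 5 + 4 + 2 = 11.
This cut is saturated, so no flow can exceed 11.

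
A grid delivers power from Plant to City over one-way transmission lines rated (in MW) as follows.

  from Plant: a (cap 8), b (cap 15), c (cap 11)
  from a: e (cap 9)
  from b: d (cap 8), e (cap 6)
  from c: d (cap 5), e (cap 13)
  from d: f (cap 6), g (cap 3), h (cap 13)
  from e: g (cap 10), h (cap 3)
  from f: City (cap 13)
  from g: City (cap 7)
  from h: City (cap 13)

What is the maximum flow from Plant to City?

Augment Plant→a→e→g→City: bottleneck 7, flow now 7.
Augment Plant→a→e→h→City: bottleneck 1, flow now 8.
Augment Plant→b→d→f→City: bottleneck 6, flow now 14.
Augment Plant→b→d→h→City: bottleneck 2, flow now 16.
Augment Plant→b→e→h→City: bottleneck 2, flow now 18.
Augment Plant→c→d→h→City: bottleneck 5, flow now 23.
No augmenting path remains; maximum flow = 23.
In the residual graph, reachable from Plant: {Plant, a, b, c, e, g}.
Min-cut edges: b→d (8), c→d (5), e→h (3), g→City (7); capacity 8 + 5 + 3 + 7 = 23.
This cut is saturated, so no flow can exceed 23.

23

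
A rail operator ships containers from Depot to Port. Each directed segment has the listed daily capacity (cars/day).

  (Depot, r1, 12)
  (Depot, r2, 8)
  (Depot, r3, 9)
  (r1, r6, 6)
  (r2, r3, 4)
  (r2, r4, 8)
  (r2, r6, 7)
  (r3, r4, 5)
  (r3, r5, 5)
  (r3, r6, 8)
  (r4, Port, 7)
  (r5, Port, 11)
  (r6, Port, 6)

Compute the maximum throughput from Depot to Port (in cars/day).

Augment Depot→r1→r6→Port: bottleneck 6, flow now 6.
Augment Depot→r2→r4→Port: bottleneck 7, flow now 13.
Augment Depot→r3→r5→Port: bottleneck 5, flow now 18.
No augmenting path remains; maximum flow = 18.
In the residual graph, reachable from Depot: {Depot, r1, r2, r3, r4, r6}.
Min-cut edges: r3→r5 (5), r4→Port (7), r6→Port (6); capacity 5 + 7 + 6 = 18.
This cut is saturated, so no flow can exceed 18.

18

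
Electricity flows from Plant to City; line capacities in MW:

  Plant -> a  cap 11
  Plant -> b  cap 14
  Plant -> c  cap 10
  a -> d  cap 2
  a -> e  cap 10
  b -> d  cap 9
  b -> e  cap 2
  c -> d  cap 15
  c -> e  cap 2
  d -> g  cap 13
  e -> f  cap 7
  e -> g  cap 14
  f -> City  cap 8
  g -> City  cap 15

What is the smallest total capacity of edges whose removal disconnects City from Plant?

Augment Plant→a→d→g→City: bottleneck 2, flow now 2.
Augment Plant→a→e→f→City: bottleneck 7, flow now 9.
Augment Plant→a→e→g→City: bottleneck 2, flow now 11.
Augment Plant→b→d→g→City: bottleneck 9, flow now 20.
Augment Plant→b→e→g→City: bottleneck 2, flow now 22.
No augmenting path remains; maximum flow = 22.
By max-flow min-cut, the minimum cut capacity equals the max flow.
In the residual graph, reachable from Plant: {Plant, a, b, c, d, e, g}.
Min-cut edges: e→f (7), g→City (15); capacity 7 + 15 = 22.

22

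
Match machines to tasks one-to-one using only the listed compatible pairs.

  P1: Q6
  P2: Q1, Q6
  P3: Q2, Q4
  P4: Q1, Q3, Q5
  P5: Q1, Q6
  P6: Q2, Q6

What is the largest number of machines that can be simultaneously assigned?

5

Unit-capacity flow: source→left, listed edges, right→sink; max matching = max flow.
Augmenting path P1→Q6 (+1); matched 1.
Augmenting path P2→Q1 (+1); matched 2.
Augmenting path P3→Q2 (+1); matched 3.
Augmenting path P4→Q3 (+1); matched 4.
Augmenting path P6→Q2→P3→Q4 (+1); matched 5.
No augmenting path remains; maximum matching = 5.
König certificate: {P3, P4, P6, Q1, Q6} is a vertex cover of size 5 (every listed pair touches it), so no matching can be larger.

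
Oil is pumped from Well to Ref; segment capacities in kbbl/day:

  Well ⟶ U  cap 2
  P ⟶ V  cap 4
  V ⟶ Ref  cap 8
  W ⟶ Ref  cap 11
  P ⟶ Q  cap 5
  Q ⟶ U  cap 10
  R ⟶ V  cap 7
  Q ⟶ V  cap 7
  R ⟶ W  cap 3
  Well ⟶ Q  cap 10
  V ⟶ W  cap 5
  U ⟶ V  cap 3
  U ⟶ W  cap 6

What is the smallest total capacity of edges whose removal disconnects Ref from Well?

12

Augment Well→Q→V→Ref: bottleneck 7, flow now 7.
Augment Well→U→V→Ref: bottleneck 1, flow now 8.
Augment Well→U→W→Ref: bottleneck 1, flow now 9.
Augment Well→Q→U→W→Ref: bottleneck 3, flow now 12.
No augmenting path remains; maximum flow = 12.
By max-flow min-cut, the minimum cut capacity equals the max flow.
In the residual graph, reachable from Well: {Well}.
Min-cut edges: Well→Q (10), Well→U (2); capacity 10 + 2 = 12.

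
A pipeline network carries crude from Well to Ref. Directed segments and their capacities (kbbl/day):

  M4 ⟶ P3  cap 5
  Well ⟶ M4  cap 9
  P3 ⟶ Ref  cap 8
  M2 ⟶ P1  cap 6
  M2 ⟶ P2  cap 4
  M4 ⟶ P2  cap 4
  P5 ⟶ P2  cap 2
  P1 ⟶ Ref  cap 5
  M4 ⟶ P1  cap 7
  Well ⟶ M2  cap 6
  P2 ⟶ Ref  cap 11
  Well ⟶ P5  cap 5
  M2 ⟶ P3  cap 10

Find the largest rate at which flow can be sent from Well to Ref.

17

Augment Well→M2→P2→Ref: bottleneck 4, flow now 4.
Augment Well→M2→P1→Ref: bottleneck 2, flow now 6.
Augment Well→M4→P2→Ref: bottleneck 4, flow now 10.
Augment Well→M4→P1→Ref: bottleneck 3, flow now 13.
Augment Well→M4→P3→Ref: bottleneck 2, flow now 15.
Augment Well→P5→P2→Ref: bottleneck 2, flow now 17.
No augmenting path remains; maximum flow = 17.
In the residual graph, reachable from Well: {Well, P5}.
Min-cut edges: Well→M2 (6), Well→M4 (9), P5→P2 (2); capacity 6 + 9 + 2 = 17.
This cut is saturated, so no flow can exceed 17.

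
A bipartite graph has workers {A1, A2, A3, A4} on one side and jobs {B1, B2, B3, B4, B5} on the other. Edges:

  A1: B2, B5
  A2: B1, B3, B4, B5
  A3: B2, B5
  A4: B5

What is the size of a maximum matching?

3

Unit-capacity flow: source→left, listed edges, right→sink; max matching = max flow.
Augmenting path A1→B2 (+1); matched 1.
Augmenting path A2→B1 (+1); matched 2.
Augmenting path A3→B5 (+1); matched 3.
No augmenting path remains; maximum matching = 3.
König certificate: {A2, B2, B5} is a vertex cover of size 3 (every listed pair touches it), so no matching can be larger.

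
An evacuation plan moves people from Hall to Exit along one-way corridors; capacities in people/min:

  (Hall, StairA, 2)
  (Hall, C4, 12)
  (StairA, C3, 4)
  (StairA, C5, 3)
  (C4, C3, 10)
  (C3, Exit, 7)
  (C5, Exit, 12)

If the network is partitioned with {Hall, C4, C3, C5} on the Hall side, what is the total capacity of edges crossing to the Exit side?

Edges leaving {Hall, C4, C3, C5}: Hall→StairA (2), C3→Exit (7), C5→Exit (12).
Cut capacity = 2 + 7 + 12 = 21.

21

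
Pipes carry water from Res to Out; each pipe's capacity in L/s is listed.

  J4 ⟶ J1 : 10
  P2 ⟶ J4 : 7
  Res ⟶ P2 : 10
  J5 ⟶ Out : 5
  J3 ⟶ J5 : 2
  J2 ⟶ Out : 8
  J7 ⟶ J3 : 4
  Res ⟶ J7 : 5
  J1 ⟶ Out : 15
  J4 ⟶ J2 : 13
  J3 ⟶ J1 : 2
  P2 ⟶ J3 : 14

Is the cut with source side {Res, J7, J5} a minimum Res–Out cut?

No — its capacity is 19, but the minimum cut has capacity 11.

Given cut capacity: 10 + 4 + 5 = 19.
Augment Res→J7→J3→J5→Out: bottleneck 2, flow now 2.
Augment Res→J7→J3→J1→Out: bottleneck 2, flow now 4.
Augment Res→P2→J4→J2→Out: bottleneck 7, flow now 11.
No augmenting path remains; maximum flow = 11.
In the residual graph, reachable from Res: {Res, J7, P2, J3}.
Min-cut edges: P2→J4 (7), J3→J5 (2), J3→J1 (2); capacity 7 + 2 + 2 = 11.
Cut capacity 19 exceeds the max flow 11, so it is not minimum.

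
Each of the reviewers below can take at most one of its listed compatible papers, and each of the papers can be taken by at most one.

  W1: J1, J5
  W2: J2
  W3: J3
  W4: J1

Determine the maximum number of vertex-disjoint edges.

4

Unit-capacity flow: source→left, listed edges, right→sink; max matching = max flow.
Augmenting path W1→J1 (+1); matched 1.
Augmenting path W2→J2 (+1); matched 2.
Augmenting path W3→J3 (+1); matched 3.
Augmenting path W4→J1→W1→J5 (+1); matched 4.
No augmenting path remains; maximum matching = 4.
König certificate: {W1, W2, W3, W4} is a vertex cover of size 4 (every listed pair touches it), so no matching can be larger.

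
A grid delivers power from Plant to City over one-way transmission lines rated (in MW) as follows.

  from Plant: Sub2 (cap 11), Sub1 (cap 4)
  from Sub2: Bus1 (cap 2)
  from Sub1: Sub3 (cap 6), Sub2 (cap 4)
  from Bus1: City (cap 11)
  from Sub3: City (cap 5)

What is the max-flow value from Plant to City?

Augment Plant→Sub2→Bus1→City: bottleneck 2, flow now 2.
Augment Plant→Sub1→Sub3→City: bottleneck 4, flow now 6.
No augmenting path remains; maximum flow = 6.
In the residual graph, reachable from Plant: {Plant, Sub2}.
Min-cut edges: Plant→Sub1 (4), Sub2→Bus1 (2); capacity 4 + 2 = 6.
This cut is saturated, so no flow can exceed 6.

6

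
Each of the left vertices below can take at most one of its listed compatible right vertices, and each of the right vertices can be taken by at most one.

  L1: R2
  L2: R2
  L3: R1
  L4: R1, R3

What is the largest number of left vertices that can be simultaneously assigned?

3

Unit-capacity flow: source→left, listed edges, right→sink; max matching = max flow.
Augmenting path L1→R2 (+1); matched 1.
Augmenting path L3→R1 (+1); matched 2.
Augmenting path L4→R3 (+1); matched 3.
No augmenting path remains; maximum matching = 3.
König certificate: {L3, L4, R2} is a vertex cover of size 3 (every listed pair touches it), so no matching can be larger.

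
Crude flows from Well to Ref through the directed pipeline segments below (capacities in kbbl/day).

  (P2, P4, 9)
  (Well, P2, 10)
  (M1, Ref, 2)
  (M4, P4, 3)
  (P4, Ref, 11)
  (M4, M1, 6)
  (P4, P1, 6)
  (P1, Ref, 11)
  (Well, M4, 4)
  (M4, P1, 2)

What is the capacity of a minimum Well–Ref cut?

13

Augment Well→M4→P1→Ref: bottleneck 2, flow now 2.
Augment Well→M4→M1→Ref: bottleneck 2, flow now 4.
Augment Well→P2→P4→Ref: bottleneck 9, flow now 13.
No augmenting path remains; maximum flow = 13.
By max-flow min-cut, the minimum cut capacity equals the max flow.
In the residual graph, reachable from Well: {Well, P2}.
Min-cut edges: Well→M4 (4), P2→P4 (9); capacity 4 + 9 = 13.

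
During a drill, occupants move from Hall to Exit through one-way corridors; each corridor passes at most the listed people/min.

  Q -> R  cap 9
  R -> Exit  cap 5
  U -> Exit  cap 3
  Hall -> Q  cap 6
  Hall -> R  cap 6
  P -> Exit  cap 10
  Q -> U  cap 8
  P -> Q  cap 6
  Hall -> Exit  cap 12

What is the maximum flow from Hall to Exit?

Augment Hall→Exit: bottleneck 12, flow now 12.
Augment Hall→R→Exit: bottleneck 5, flow now 17.
Augment Hall→Q→U→Exit: bottleneck 3, flow now 20.
No augmenting path remains; maximum flow = 20.
In the residual graph, reachable from Hall: {Hall, Q, R, U}.
Min-cut edges: Hall→Exit (12), R→Exit (5), U→Exit (3); capacity 12 + 5 + 3 = 20.
This cut is saturated, so no flow can exceed 20.

20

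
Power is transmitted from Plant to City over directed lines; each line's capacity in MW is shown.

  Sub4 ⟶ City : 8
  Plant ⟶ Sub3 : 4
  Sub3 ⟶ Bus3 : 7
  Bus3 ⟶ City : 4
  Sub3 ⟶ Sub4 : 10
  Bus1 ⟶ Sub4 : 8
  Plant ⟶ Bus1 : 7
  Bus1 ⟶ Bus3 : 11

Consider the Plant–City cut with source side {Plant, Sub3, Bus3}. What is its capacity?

Edges leaving {Plant, Sub3, Bus3}: Plant→Bus1 (7), Sub3→Sub4 (10), Bus3→City (4).
Cut capacity = 7 + 10 + 4 = 21.

21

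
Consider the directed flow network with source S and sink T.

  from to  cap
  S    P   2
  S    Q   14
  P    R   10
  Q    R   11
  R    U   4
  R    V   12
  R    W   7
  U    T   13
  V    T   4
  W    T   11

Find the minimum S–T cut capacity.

13

Augment S→P→R→U→T: bottleneck 2, flow now 2.
Augment S→Q→R→U→T: bottleneck 2, flow now 4.
Augment S→Q→R→V→T: bottleneck 4, flow now 8.
Augment S→Q→R→W→T: bottleneck 5, flow now 13.
No augmenting path remains; maximum flow = 13.
By max-flow min-cut, the minimum cut capacity equals the max flow.
In the residual graph, reachable from S: {S, Q}.
Min-cut edges: S→P (2), Q→R (11); capacity 2 + 11 = 13.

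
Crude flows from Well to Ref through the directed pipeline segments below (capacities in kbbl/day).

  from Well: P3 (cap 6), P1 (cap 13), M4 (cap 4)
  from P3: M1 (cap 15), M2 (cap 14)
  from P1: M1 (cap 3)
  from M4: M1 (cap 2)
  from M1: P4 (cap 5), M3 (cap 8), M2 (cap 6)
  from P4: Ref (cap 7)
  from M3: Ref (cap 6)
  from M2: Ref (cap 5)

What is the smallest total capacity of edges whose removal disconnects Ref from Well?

Augment Well→P3→M2→Ref: bottleneck 5, flow now 5.
Augment Well→P3→M1→P4→Ref: bottleneck 1, flow now 6.
Augment Well→P1→M1→P4→Ref: bottleneck 3, flow now 9.
Augment Well→M4→M1→P4→Ref: bottleneck 1, flow now 10.
Augment Well→M4→M1→M3→Ref: bottleneck 1, flow now 11.
No augmenting path remains; maximum flow = 11.
By max-flow min-cut, the minimum cut capacity equals the max flow.
In the residual graph, reachable from Well: {Well, P1, M4}.
Min-cut edges: Well→P3 (6), P1→M1 (3), M4→M1 (2); capacity 6 + 3 + 2 = 11.

11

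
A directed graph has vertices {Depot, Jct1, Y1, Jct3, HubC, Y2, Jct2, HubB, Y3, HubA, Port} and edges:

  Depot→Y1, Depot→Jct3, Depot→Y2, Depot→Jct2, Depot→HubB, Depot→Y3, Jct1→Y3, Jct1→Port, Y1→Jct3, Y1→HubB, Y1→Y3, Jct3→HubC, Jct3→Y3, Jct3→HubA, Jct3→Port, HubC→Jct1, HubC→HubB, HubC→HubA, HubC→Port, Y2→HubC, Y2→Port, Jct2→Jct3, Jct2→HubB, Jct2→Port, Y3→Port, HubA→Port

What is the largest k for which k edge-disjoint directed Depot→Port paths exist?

Assign every edge capacity 1; by Menger, the answer equals the max flow.
Path Depot→Jct3→Port (+1); total 1.
Path Depot→Y2→Port (+1); total 2.
Path Depot→Jct2→Port (+1); total 3.
Path Depot→Y3→Port (+1); total 4.
Path Depot→Y1→Jct3→HubC→Port (+1); total 5.
No residual Depot→Port path; max flow = 5.
Certifying cut of size 5: {Depot→Jct2, Depot→Jct3, Depot→Y1, Depot→Y2, Depot→Y3}.

5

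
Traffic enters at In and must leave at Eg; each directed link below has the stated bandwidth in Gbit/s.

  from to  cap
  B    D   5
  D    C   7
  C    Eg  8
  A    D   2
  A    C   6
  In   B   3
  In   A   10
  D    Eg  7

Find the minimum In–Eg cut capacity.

11

Augment In→A→C→Eg: bottleneck 6, flow now 6.
Augment In→A→D→Eg: bottleneck 2, flow now 8.
Augment In→B→D→Eg: bottleneck 3, flow now 11.
No augmenting path remains; maximum flow = 11.
By max-flow min-cut, the minimum cut capacity equals the max flow.
In the residual graph, reachable from In: {In, A}.
Min-cut edges: In→B (3), A→C (6), A→D (2); capacity 3 + 6 + 2 = 11.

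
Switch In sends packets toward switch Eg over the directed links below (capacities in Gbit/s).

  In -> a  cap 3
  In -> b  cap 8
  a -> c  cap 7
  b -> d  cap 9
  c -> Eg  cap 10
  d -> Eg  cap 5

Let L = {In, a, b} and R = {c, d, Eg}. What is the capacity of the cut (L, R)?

Edges leaving {In, a, b}: a→c (7), b→d (9).
Cut capacity = 7 + 9 = 16.

16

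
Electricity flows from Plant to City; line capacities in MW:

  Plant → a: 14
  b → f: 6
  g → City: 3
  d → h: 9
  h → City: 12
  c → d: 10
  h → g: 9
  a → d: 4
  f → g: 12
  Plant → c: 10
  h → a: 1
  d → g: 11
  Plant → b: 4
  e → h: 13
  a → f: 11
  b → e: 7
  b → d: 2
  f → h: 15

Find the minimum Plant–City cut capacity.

15

Augment Plant→a→d→g→City: bottleneck 3, flow now 3.
Augment Plant→a→d→h→City: bottleneck 1, flow now 4.
Augment Plant→a→f→h→City: bottleneck 10, flow now 14.
Augment Plant→b→d→h→City: bottleneck 1, flow now 15.
No augmenting path remains; maximum flow = 15.
By max-flow min-cut, the minimum cut capacity equals the max flow.
In the residual graph, reachable from Plant: {Plant, a, b, c, d, e, f, g, h}.
Min-cut edges: g→City (3), h→City (12); capacity 3 + 12 = 15.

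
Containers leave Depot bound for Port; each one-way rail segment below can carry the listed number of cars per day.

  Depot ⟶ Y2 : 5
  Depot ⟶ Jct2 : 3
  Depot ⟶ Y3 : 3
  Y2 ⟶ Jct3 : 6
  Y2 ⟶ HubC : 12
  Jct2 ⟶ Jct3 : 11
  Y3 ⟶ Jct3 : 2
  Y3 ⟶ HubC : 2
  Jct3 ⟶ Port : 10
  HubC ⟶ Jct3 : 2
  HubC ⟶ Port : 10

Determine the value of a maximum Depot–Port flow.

11

Augment Depot→Y2→Jct3→Port: bottleneck 5, flow now 5.
Augment Depot→Jct2→Jct3→Port: bottleneck 3, flow now 8.
Augment Depot→Y3→Jct3→Port: bottleneck 2, flow now 10.
Augment Depot→Y3→HubC→Port: bottleneck 1, flow now 11.
No augmenting path remains; maximum flow = 11.
In the residual graph, reachable from Depot: {Depot}.
Min-cut edges: Depot→Y2 (5), Depot→Jct2 (3), Depot→Y3 (3); capacity 5 + 3 + 3 = 11.
This cut is saturated, so no flow can exceed 11.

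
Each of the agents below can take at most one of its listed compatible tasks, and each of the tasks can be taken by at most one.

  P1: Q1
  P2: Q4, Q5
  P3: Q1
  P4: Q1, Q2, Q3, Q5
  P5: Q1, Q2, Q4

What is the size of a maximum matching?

Unit-capacity flow: source→left, listed edges, right→sink; max matching = max flow.
Augmenting path P1→Q1 (+1); matched 1.
Augmenting path P2→Q4 (+1); matched 2.
Augmenting path P4→Q2 (+1); matched 3.
Augmenting path P5→Q2→P4→Q3 (+1); matched 4.
No augmenting path remains; maximum matching = 4.
König certificate: {P2, P4, P5, Q1} is a vertex cover of size 4 (every listed pair touches it), so no matching can be larger.

4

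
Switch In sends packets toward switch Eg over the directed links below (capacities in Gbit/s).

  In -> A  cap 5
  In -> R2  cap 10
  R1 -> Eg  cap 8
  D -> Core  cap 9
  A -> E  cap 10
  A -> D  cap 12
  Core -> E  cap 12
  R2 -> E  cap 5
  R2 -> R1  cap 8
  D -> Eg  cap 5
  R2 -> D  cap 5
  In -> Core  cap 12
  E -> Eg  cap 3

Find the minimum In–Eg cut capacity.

Augment In→A→D→Eg: bottleneck 5, flow now 5.
Augment In→Core→E→Eg: bottleneck 3, flow now 8.
Augment In→R2→R1→Eg: bottleneck 8, flow now 16.
No augmenting path remains; maximum flow = 16.
By max-flow min-cut, the minimum cut capacity equals the max flow.
In the residual graph, reachable from In: {In, A, Core, R2, D, E}.
Min-cut edges: R2→R1 (8), D→Eg (5), E→Eg (3); capacity 8 + 5 + 3 = 16.

16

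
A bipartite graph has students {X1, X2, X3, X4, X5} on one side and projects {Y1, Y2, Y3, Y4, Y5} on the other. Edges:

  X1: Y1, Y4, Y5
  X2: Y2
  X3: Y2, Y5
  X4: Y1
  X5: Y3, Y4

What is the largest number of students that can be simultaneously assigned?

5

Unit-capacity flow: source→left, listed edges, right→sink; max matching = max flow.
Augmenting path X1→Y1 (+1); matched 1.
Augmenting path X2→Y2 (+1); matched 2.
Augmenting path X3→Y5 (+1); matched 3.
Augmenting path X5→Y3 (+1); matched 4.
Augmenting path X4→Y1→X1→Y4 (+1); matched 5.
No augmenting path remains; maximum matching = 5.
König certificate: {X1, X2, X3, X4, X5} is a vertex cover of size 5 (every listed pair touches it), so no matching can be larger.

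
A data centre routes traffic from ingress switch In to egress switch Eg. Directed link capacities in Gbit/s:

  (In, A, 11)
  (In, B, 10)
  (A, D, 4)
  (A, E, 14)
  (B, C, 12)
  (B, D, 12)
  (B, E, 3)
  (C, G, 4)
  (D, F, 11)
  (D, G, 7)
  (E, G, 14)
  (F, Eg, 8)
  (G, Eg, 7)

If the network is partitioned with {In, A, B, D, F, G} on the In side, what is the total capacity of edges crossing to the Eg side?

44

Edges leaving {In, A, B, D, F, G}: A→E (14), B→C (12), B→E (3), F→Eg (8), G→Eg (7).
Cut capacity = 14 + 12 + 3 + 8 + 7 = 44.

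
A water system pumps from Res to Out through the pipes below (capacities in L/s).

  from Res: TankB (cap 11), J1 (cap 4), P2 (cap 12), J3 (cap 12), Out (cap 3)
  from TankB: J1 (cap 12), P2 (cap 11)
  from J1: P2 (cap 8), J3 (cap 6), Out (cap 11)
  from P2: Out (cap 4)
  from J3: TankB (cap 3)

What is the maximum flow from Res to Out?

Augment Res→Out: bottleneck 3, flow now 3.
Augment Res→J1→Out: bottleneck 4, flow now 7.
Augment Res→P2→Out: bottleneck 4, flow now 11.
Augment Res→TankB→J1→Out: bottleneck 7, flow now 18.
No augmenting path remains; maximum flow = 18.
In the residual graph, reachable from Res: {Res, TankB, J1, P2, J3}.
Min-cut edges: Res→Out (3), J1→Out (11), P2→Out (4); capacity 3 + 11 + 4 = 18.
This cut is saturated, so no flow can exceed 18.

18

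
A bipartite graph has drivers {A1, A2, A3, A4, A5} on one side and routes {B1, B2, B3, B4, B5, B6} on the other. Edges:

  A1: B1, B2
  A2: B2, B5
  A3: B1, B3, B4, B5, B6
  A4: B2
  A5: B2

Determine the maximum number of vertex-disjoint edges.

Unit-capacity flow: source→left, listed edges, right→sink; max matching = max flow.
Augmenting path A1→B1 (+1); matched 1.
Augmenting path A2→B2 (+1); matched 2.
Augmenting path A3→B3 (+1); matched 3.
Augmenting path A4→B2→A2→B5 (+1); matched 4.
No augmenting path remains; maximum matching = 4.
König certificate: {A1, A2, A3, B2} is a vertex cover of size 4 (every listed pair touches it), so no matching can be larger.

4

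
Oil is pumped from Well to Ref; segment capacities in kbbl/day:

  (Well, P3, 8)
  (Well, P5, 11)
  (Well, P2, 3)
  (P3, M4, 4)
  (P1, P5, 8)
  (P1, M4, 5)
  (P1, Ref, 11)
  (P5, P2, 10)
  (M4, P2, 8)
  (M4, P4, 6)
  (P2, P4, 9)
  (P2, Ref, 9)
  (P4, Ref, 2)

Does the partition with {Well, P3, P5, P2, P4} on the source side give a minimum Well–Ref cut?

No — its capacity is 15, but the minimum cut has capacity 11.

Given cut capacity: 4 + 9 + 2 = 15.
Augment Well→P2→Ref: bottleneck 3, flow now 3.
Augment Well→P5→P2→Ref: bottleneck 6, flow now 9.
Augment Well→P3→M4→P4→Ref: bottleneck 2, flow now 11.
No augmenting path remains; maximum flow = 11.
In the residual graph, reachable from Well: {Well, P3, P5, M4, P2, P4}.
Min-cut edges: P2→Ref (9), P4→Ref (2); capacity 9 + 2 = 11.
Cut capacity 15 exceeds the max flow 11, so it is not minimum.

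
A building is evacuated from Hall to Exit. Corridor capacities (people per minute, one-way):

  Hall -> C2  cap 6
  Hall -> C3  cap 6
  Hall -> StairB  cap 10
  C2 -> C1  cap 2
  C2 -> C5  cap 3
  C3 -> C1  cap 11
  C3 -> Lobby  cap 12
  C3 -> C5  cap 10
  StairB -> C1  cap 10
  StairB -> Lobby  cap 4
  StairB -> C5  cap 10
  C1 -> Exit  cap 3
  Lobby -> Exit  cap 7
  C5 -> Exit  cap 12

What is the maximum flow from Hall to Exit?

Augment Hall→C2→C1→Exit: bottleneck 2, flow now 2.
Augment Hall→C2→C5→Exit: bottleneck 3, flow now 5.
Augment Hall→C3→C1→Exit: bottleneck 1, flow now 6.
Augment Hall→C3→Lobby→Exit: bottleneck 5, flow now 11.
Augment Hall→StairB→Lobby→Exit: bottleneck 2, flow now 13.
Augment Hall→StairB→C5→Exit: bottleneck 8, flow now 21.
No augmenting path remains; maximum flow = 21.
In the residual graph, reachable from Hall: {Hall, C2}.
Min-cut edges: Hall→C3 (6), Hall→StairB (10), C2→C1 (2), C2→C5 (3); capacity 6 + 10 + 2 + 3 = 21.
This cut is saturated, so no flow can exceed 21.

21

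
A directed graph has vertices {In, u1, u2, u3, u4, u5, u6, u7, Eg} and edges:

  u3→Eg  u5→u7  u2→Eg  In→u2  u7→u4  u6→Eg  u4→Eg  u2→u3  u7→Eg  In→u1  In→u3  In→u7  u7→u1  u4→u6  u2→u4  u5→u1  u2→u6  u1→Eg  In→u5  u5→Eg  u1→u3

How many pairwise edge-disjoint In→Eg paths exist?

Assign every edge capacity 1; by Menger, the answer equals the max flow.
Path In→u1→Eg (+1); total 1.
Path In→u2→Eg (+1); total 2.
Path In→u3→Eg (+1); total 3.
Path In→u5→Eg (+1); total 4.
Path In→u7→Eg (+1); total 5.
No residual In→Eg path; max flow = 5.
Certifying cut of size 5: {In→u1, In→u2, In→u3, In→u5, In→u7}.

5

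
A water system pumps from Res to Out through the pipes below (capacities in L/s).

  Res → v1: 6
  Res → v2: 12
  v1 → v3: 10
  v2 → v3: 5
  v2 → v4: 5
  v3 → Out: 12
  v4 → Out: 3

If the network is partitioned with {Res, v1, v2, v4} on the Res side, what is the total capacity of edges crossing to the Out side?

Edges leaving {Res, v1, v2, v4}: v1→v3 (10), v2→v3 (5), v4→Out (3).
Cut capacity = 10 + 5 + 3 = 18.

18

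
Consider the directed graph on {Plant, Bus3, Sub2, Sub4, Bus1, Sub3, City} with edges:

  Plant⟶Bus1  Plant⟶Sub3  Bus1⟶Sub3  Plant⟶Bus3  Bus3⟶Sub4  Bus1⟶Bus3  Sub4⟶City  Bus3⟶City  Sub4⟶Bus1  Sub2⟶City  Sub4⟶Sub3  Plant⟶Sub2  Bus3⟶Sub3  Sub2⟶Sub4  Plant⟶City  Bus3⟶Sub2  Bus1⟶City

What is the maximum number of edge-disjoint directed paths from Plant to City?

4

Assign every edge capacity 1; by Menger, the answer equals the max flow.
Path Plant→City (+1); total 1.
Path Plant→Bus3→City (+1); total 2.
Path Plant→Sub2→City (+1); total 3.
Path Plant→Bus1→City (+1); total 4.
No residual Plant→City path; max flow = 4.
Certifying cut of size 4: {Plant→Bus1, Plant→Bus3, Plant→City, Plant→Sub2}.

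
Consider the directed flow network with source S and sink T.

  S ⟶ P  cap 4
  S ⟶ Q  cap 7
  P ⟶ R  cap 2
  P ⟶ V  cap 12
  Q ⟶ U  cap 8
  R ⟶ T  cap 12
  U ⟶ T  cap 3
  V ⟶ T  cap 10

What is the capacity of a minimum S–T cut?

7

Augment S→P→R→T: bottleneck 2, flow now 2.
Augment S→P→V→T: bottleneck 2, flow now 4.
Augment S→Q→U→T: bottleneck 3, flow now 7.
No augmenting path remains; maximum flow = 7.
By max-flow min-cut, the minimum cut capacity equals the max flow.
In the residual graph, reachable from S: {S, Q, U}.
Min-cut edges: S→P (4), U→T (3); capacity 4 + 3 = 7.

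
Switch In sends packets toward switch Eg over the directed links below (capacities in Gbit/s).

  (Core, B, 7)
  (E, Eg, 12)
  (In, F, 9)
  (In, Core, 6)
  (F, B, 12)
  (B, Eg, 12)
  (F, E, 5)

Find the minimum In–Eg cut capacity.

Augment In→F→B→Eg: bottleneck 9, flow now 9.
Augment In→Core→B→Eg: bottleneck 3, flow now 12.
Augment In→Core→B→F→E→Eg: bottleneck 3, flow now 15. (uses reverse residual edge)
No augmenting path remains; maximum flow = 15.
By max-flow min-cut, the minimum cut capacity equals the max flow.
In the residual graph, reachable from In: {In}.
Min-cut edges: In→F (9), In→Core (6); capacity 9 + 6 = 15.

15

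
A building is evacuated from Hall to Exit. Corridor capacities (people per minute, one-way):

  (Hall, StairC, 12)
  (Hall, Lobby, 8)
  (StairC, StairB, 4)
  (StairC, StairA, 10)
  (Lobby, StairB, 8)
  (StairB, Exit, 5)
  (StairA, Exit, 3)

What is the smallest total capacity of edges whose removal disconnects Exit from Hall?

8

Augment Hall→StairC→StairB→Exit: bottleneck 4, flow now 4.
Augment Hall→StairC→StairA→Exit: bottleneck 3, flow now 7.
Augment Hall→Lobby→StairB→Exit: bottleneck 1, flow now 8.
No augmenting path remains; maximum flow = 8.
By max-flow min-cut, the minimum cut capacity equals the max flow.
In the residual graph, reachable from Hall: {Hall, StairC, Lobby, StairB, StairA}.
Min-cut edges: StairB→Exit (5), StairA→Exit (3); capacity 5 + 3 = 8.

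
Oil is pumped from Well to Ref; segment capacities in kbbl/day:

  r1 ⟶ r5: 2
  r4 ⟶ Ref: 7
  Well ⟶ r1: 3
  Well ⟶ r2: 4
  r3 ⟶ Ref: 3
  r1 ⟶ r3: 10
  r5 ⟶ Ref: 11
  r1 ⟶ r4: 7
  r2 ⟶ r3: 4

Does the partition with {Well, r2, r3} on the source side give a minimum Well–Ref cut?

Yes — it is a minimum cut (capacity 6).

Given cut capacity: 3 + 3 = 6.
Augment Well→r1→r3→Ref: bottleneck 3, flow now 3.
Augment Well→r2→r3→r1→r4→Ref: bottleneck 3, flow now 6. (uses reverse residual edge)
No augmenting path remains; maximum flow = 6.
Cut capacity 6 equals the max flow, so it is a minimum cut.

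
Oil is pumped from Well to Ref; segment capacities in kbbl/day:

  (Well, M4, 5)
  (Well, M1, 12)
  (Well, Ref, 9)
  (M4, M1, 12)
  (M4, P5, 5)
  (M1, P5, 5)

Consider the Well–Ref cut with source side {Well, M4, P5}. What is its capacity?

33

Edges leaving {Well, M4, P5}: Well→M1 (12), Well→Ref (9), M4→M1 (12).
Cut capacity = 12 + 9 + 12 = 33.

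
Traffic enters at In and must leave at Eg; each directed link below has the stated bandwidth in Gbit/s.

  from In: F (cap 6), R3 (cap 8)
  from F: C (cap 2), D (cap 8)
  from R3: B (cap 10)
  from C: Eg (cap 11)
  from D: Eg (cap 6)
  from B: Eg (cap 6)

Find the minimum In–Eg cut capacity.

Augment In→F→C→Eg: bottleneck 2, flow now 2.
Augment In→F→D→Eg: bottleneck 4, flow now 6.
Augment In→R3→B→Eg: bottleneck 6, flow now 12.
No augmenting path remains; maximum flow = 12.
By max-flow min-cut, the minimum cut capacity equals the max flow.
In the residual graph, reachable from In: {In, R3, B}.
Min-cut edges: In→F (6), B→Eg (6); capacity 6 + 6 = 12.

12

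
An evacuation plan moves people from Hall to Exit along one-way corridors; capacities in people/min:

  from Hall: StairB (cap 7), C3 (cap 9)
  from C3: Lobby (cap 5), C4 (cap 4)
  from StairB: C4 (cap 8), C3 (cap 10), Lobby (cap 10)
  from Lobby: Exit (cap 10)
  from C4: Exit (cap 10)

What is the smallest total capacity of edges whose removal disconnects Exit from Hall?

16

Augment Hall→C3→Lobby→Exit: bottleneck 5, flow now 5.
Augment Hall→C3→C4→Exit: bottleneck 4, flow now 9.
Augment Hall→StairB→Lobby→Exit: bottleneck 5, flow now 14.
Augment Hall→StairB→C4→Exit: bottleneck 2, flow now 16.
No augmenting path remains; maximum flow = 16.
By max-flow min-cut, the minimum cut capacity equals the max flow.
In the residual graph, reachable from Hall: {Hall}.
Min-cut edges: Hall→C3 (9), Hall→StairB (7); capacity 9 + 7 = 16.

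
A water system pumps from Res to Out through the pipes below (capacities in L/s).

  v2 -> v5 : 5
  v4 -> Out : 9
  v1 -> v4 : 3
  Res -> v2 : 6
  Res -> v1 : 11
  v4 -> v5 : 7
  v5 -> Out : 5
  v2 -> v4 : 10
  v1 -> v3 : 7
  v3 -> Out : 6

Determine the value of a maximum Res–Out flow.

15

Augment Res→v1→v3→Out: bottleneck 6, flow now 6.
Augment Res→v1→v4→Out: bottleneck 3, flow now 9.
Augment Res→v2→v4→Out: bottleneck 6, flow now 15.
No augmenting path remains; maximum flow = 15.
In the residual graph, reachable from Res: {Res, v1, v3}.
Min-cut edges: Res→v2 (6), v1→v4 (3), v3→Out (6); capacity 6 + 3 + 6 = 15.
This cut is saturated, so no flow can exceed 15.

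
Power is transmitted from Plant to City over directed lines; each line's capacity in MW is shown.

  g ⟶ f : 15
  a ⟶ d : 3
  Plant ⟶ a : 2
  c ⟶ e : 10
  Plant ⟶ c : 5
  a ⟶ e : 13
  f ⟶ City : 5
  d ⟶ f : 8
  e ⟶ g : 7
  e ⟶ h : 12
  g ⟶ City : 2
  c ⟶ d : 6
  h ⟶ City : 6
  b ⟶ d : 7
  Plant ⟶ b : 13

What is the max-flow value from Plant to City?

12

Augment Plant→a→d→f→City: bottleneck 2, flow now 2.
Augment Plant→b→d→f→City: bottleneck 3, flow now 5.
Augment Plant→c→e→g→City: bottleneck 2, flow now 7.
Augment Plant→c→e→h→City: bottleneck 3, flow now 10.
Augment Plant→b→d→a→e→h→City: bottleneck 2, flow now 12. (uses reverse residual edge)
No augmenting path remains; maximum flow = 12.
In the residual graph, reachable from Plant: {Plant, b, d, f}.
Min-cut edges: Plant→a (2), Plant→c (5), f→City (5); capacity 2 + 5 + 5 = 12.
This cut is saturated, so no flow can exceed 12.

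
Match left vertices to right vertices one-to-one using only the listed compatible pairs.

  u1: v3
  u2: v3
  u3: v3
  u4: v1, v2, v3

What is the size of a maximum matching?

2

Unit-capacity flow: source→left, listed edges, right→sink; max matching = max flow.
Augmenting path u1→v3 (+1); matched 1.
Augmenting path u4→v1 (+1); matched 2.
No augmenting path remains; maximum matching = 2.
König certificate: {u4, v3} is a vertex cover of size 2 (every listed pair touches it), so no matching can be larger.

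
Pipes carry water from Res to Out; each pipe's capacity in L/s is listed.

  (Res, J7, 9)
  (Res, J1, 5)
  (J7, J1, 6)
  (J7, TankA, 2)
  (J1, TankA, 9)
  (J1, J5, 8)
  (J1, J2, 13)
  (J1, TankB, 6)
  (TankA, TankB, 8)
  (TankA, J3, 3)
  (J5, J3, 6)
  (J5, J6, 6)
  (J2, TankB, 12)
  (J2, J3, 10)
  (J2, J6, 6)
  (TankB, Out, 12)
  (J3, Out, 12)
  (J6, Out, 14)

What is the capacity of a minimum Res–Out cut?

13

Augment Res→J1→TankB→Out: bottleneck 5, flow now 5.
Augment Res→J7→J1→TankB→Out: bottleneck 1, flow now 6.
Augment Res→J7→TankA→TankB→Out: bottleneck 2, flow now 8.
Augment Res→J7→J1→TankA→TankB→Out: bottleneck 4, flow now 12.
Augment Res→J7→J1→TankA→J3→Out: bottleneck 1, flow now 13.
No augmenting path remains; maximum flow = 13.
By max-flow min-cut, the minimum cut capacity equals the max flow.
In the residual graph, reachable from Res: {Res, J7}.
Min-cut edges: Res→J1 (5), J7→J1 (6), J7→TankA (2); capacity 5 + 6 + 2 = 13.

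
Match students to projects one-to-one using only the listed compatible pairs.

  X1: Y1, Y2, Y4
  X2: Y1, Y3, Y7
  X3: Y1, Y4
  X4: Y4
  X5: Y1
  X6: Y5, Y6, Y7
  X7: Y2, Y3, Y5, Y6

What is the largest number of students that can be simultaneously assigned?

Unit-capacity flow: source→left, listed edges, right→sink; max matching = max flow.
Augmenting path X1→Y1 (+1); matched 1.
Augmenting path X2→Y3 (+1); matched 2.
Augmenting path X3→Y4 (+1); matched 3.
Augmenting path X6→Y5 (+1); matched 4.
Augmenting path X7→Y2 (+1); matched 5.
Augmenting path X5→Y1→X1→Y2→X7→Y6 (+1); matched 6.
No augmenting path remains; maximum matching = 6.
König certificate: {X1, X2, X6, X7, Y1, Y4} is a vertex cover of size 6 (every listed pair touches it), so no matching can be larger.

6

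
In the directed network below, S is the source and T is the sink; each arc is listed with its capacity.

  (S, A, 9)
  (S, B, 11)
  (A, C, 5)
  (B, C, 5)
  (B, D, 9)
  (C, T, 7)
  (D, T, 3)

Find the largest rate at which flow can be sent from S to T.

Augment S→A→C→T: bottleneck 5, flow now 5.
Augment S→B→C→T: bottleneck 2, flow now 7.
Augment S→B→D→T: bottleneck 3, flow now 10.
No augmenting path remains; maximum flow = 10.
In the residual graph, reachable from S: {S, A, B, C, D}.
Min-cut edges: C→T (7), D→T (3); capacity 7 + 3 = 10.
This cut is saturated, so no flow can exceed 10.

10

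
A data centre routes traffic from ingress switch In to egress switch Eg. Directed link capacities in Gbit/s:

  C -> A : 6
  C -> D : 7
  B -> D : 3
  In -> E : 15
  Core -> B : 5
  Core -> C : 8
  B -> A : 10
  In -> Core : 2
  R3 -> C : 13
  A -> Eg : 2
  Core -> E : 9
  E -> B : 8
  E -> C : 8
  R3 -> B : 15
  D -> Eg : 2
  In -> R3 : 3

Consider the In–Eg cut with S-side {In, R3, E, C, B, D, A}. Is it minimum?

Given cut capacity: 2 + 2 + 2 = 6.
Augment In→R3→C→D→Eg: bottleneck 2, flow now 2.
Augment In→R3→C→A→Eg: bottleneck 1, flow now 3.
Augment In→Core→C→A→Eg: bottleneck 1, flow now 4.
No augmenting path remains; maximum flow = 4.
In the residual graph, reachable from In: {In, R3, Core, E, C, B, D, A}.
Min-cut edges: D→Eg (2), A→Eg (2); capacity 2 + 2 = 4.
Cut capacity 6 exceeds the max flow 4, so it is not minimum.

No — its capacity is 6, but the minimum cut has capacity 4.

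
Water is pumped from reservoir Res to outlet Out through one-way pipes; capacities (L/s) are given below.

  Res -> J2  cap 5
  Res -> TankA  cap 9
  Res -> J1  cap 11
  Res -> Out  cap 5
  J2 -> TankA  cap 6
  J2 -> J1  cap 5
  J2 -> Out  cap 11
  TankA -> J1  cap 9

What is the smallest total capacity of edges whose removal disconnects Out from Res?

10

Augment Res→Out: bottleneck 5, flow now 5.
Augment Res→J2→Out: bottleneck 5, flow now 10.
No augmenting path remains; maximum flow = 10.
By max-flow min-cut, the minimum cut capacity equals the max flow.
In the residual graph, reachable from Res: {Res, TankA, J1}.
Min-cut edges: Res→J2 (5), Res→Out (5); capacity 5 + 5 = 10.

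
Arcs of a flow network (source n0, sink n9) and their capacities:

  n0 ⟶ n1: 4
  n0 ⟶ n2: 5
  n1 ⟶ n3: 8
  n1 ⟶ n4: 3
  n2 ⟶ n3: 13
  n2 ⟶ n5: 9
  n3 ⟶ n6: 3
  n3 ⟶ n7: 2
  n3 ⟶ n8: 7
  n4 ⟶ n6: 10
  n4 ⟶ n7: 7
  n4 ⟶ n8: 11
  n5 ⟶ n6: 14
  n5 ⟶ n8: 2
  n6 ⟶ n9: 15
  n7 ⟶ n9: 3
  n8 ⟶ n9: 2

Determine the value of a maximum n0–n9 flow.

9

Augment n0→n1→n3→n6→n9: bottleneck 3, flow now 3.
Augment n0→n1→n3→n7→n9: bottleneck 1, flow now 4.
Augment n0→n2→n3→n7→n9: bottleneck 1, flow now 5.
Augment n0→n2→n3→n8→n9: bottleneck 2, flow now 7.
Augment n0→n2→n5→n6→n9: bottleneck 2, flow now 9.
No augmenting path remains; maximum flow = 9.
In the residual graph, reachable from n0: {n0}.
Min-cut edges: n0→n1 (4), n0→n2 (5); capacity 4 + 5 = 9.
This cut is saturated, so no flow can exceed 9.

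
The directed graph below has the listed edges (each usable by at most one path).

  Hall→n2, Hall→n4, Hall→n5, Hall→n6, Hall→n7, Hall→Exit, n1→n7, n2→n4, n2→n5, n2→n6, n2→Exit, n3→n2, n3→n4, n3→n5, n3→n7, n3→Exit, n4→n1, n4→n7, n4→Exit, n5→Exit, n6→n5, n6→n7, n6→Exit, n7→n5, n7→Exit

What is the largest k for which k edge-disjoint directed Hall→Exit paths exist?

Assign every edge capacity 1; by Menger, the answer equals the max flow.
Path Hall→Exit (+1); total 1.
Path Hall→n2→Exit (+1); total 2.
Path Hall→n4→Exit (+1); total 3.
Path Hall→n5→Exit (+1); total 4.
Path Hall→n6→Exit (+1); total 5.
Path Hall→n7→Exit (+1); total 6.
No residual Hall→Exit path; max flow = 6.
Certifying cut of size 6: {Hall→Exit, Hall→n2, Hall→n4, Hall→n5, Hall→n6, Hall→n7}.

6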